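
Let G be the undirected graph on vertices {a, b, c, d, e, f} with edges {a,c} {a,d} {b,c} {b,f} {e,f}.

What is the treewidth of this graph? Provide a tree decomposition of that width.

Treewidth 1.
One such decomposition:
Bags: B1 = {a, d}  B2 = {a, c}  B3 = {b, c}  B4 = {b, f}  B5 = {e, f}
Tree: B1–B2, B2–B3, B3–B4, B4–B5

The largest bag has 2 vertices, giving width 1; this decomposition certifies tw(G) ≤ 1. G has an edge, so its treewidth is at least 1. Hence tw(G) = 1 exactly.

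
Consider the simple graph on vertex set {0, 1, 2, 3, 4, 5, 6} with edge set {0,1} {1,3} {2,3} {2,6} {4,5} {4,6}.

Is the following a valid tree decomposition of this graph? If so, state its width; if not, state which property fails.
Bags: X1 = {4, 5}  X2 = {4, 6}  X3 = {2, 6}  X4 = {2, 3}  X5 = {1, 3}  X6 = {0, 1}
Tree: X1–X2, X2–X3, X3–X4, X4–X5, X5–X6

Yes; width 1.

Checking the three conditions: (i) the bags cover all of {0, 1, 2, 3, 4, 5, 6}; (ii) for each edge, some bag contains both endpoints; (iii) the bags containing any fixed vertex form a subtree. All hold, so the decomposition is valid with width 2 − 1 = 1.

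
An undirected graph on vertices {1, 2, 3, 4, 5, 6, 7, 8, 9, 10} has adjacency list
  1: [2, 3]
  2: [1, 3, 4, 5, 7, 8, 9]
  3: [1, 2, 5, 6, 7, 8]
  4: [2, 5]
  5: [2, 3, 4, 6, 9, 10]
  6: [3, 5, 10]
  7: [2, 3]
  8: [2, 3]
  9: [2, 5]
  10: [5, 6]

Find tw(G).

A width-2 tree decomposition is:
Bags: B1 = {2, 3, 5}  B2 = {2, 3, 8}  B3 = {2, 3, 7}  B4 = {3, 5, 6}  B5 = {1, 2, 3}  B6 = {5, 6, 10}  B7 = {2, 4, 5}  B8 = {2, 5, 9}
Tree: B1–B2, B1–B3, B1–B4, B1–B5, B4–B6, B1–B7, B7–B8
Every bag has size at most 3, so the width is 3 − 1 = 2 and tw(G) ≤ 2. On the other hand G contains the 3-clique {2, 5, 9}. A clique must lie in a single bag of any decomposition, so no decomposition can have width below 2. Therefore the treewidth is 2.

2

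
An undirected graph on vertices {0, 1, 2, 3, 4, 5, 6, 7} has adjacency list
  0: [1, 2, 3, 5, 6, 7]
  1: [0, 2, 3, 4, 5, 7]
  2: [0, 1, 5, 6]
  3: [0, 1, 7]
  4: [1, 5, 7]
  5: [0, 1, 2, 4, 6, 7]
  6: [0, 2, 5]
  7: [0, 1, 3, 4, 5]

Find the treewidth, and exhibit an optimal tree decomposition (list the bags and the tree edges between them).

Treewidth 3.
Bags: B1 = {0, 1, 5, 7}  B2 = {1, 4, 5, 7}  B3 = {0, 1, 3, 7}  B4 = {0, 1, 2, 5}  B5 = {0, 2, 5, 6}
Tree: B1–B2, B1–B3, B1–B4, B4–B5

Every bag has size at most 4, so the width is 4 − 1 = 3 and tw(G) ≤ 3. On the other hand G contains the 4-clique {0, 1, 3, 7}. A clique must lie in a single bag of any decomposition, so no decomposition can have width below 3. Hence tw(G) = 3 exactly.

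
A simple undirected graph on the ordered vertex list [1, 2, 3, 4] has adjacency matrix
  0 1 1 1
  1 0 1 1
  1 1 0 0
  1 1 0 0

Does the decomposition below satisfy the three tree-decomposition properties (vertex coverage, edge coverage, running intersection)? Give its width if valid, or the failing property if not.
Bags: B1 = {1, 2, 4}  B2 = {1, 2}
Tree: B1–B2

A tree decomposition must satisfy three properties: every vertex lies in some bag; for every edge, both endpoints lie together in some bag; and for every vertex, the bags containing it form a connected subtree. Here vertex 3 appears in no bag, so the decomposition is invalid.

No — vertex 3 appears in no bag.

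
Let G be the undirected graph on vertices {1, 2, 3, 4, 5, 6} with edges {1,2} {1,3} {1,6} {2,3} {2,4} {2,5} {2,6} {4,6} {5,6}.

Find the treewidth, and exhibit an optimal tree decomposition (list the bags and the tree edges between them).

The largest bag has 3 vertices, giving width 2; this decomposition certifies tw(G) ≤ 2. For the lower bound, the 3 vertices {1, 2, 3} are pairwise adjacent, and any tree decomposition puts a clique entirely inside one bag — forcing width ≥ 2. Therefore the treewidth is 2.

Treewidth 2.
Bags: B1 = {1, 2, 6}  B2 = {2, 4, 6}  B3 = {2, 5, 6}  B4 = {1, 2, 3}
Tree: B1–B2, B1–B3, B1–B4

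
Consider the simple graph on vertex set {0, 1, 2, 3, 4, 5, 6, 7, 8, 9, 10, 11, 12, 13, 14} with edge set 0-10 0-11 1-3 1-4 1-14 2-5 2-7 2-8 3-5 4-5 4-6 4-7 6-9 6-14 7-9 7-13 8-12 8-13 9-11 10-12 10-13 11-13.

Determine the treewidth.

A width-3 tree decomposition is:
Bags: B1 = {1, 3, 5, 14}  B2 = {1, 4, 5, 14}  B3 = {4, 5, 6, 14}  B4 = {2, 4, 5, 6}  B5 = {2, 4, 6, 7}  B6 = {2, 6, 7, 9}  B7 = {2, 7, 8, 9}  B8 = {7, 8, 9, 13}  B9 = {8, 9, 11, 13}  B10 = {8, 11, 12, 13}  B11 = {10, 11, 12, 13}  B12 = {0, 10, 11, 12}
Tree: B1–B2, B2–B3, B3–B4, B4–B5, B5–B6, B6–B7, B7–B8, B8–B9, B9–B10, B10–B11, B11–B12
The largest bag has 4 vertices, giving width 3; this decomposition certifies tw(G) ≤ 3. For the lower bound: the 4 vertex sets {1,3,14}, {5}, {4}, {2,6,7,9} are disjoint, each induces a connected subgraph, and every pair is joined by at least one edge of G. Contracting each set to a single vertex therefore yields K_{4} as a minor, and since treewidth is minor-monotone, tw(G) ≥ tw(K_{4}) = 3. The upper and lower bounds meet at 3, so that is the treewidth.

3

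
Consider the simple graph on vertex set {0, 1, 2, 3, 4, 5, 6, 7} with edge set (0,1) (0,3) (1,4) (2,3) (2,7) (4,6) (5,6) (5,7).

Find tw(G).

2

A width-2 tree decomposition is:
Bags: B1 = {2, 5, 7}  B2 = {2, 5, 6}  B3 = {2, 4, 6}  B4 = {1, 2, 4}  B5 = {0, 1, 2}  B6 = {0, 2, 3}
Tree: B1–B2, B2–B3, B3–B4, B4–B5, B5–B6
Every bag has size at most 3, so the width is 3 − 1 = 2 and tw(G) ≤ 2. For the lower bound, G contains the cycle 2–7–5–6–4–1–0–3–2, so G is not a forest; only forests have treewidth ≤ 1, hence tw(G) ≥ 2. The upper and lower bounds meet at 2, so that is the treewidth.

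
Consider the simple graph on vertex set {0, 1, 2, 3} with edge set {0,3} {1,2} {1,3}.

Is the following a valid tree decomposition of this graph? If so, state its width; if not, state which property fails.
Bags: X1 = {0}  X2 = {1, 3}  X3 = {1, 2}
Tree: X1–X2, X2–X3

No — edge (3,0) lies in no bag.

A tree decomposition must satisfy three properties: every vertex lies in some bag; for every edge, both endpoints lie together in some bag; and for every vertex, the bags containing it form a connected subtree. Here edge (3,0) lies in no bag, so the decomposition is invalid.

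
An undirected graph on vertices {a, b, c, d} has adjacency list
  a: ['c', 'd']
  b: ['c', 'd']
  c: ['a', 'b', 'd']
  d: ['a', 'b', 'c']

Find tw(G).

2

A width-2 tree decomposition is:
Bags: B1 = {a, c, d}  B2 = {b, c, d}
Tree: B1–B2
Every bag has size at most 3, so the width is 3 − 1 = 2 and tw(G) ≤ 2. For the lower bound, the 3 vertices {a, c, d} are pairwise adjacent, and any tree decomposition puts a clique entirely inside one bag — forcing width ≥ 2. Hence tw(G) = 2 exactly.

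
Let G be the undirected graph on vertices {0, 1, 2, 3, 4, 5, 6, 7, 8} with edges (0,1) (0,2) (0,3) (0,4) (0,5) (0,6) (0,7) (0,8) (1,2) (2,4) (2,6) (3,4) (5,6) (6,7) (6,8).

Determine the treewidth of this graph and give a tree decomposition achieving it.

Treewidth 2.
One such decomposition:
Bags: B1 = {0, 6, 7}  B2 = {0, 6, 8}  B3 = {0, 2, 6}  B4 = {0, 1, 2}  B5 = {0, 2, 4}  B6 = {0, 3, 4}  B7 = {0, 5, 6}
Tree: B1–B2, B2–B3, B3–B4, B3–B5, B5–B6, B1–B7

Each bag holds 3 vertices, so the decomposition has width 2, which upper-bounds the treewidth. For the lower bound, the 3 vertices {0, 1, 2} are pairwise adjacent, and any tree decomposition puts a clique entirely inside one bag — forcing width ≥ 2. Hence tw(G) = 2 exactly.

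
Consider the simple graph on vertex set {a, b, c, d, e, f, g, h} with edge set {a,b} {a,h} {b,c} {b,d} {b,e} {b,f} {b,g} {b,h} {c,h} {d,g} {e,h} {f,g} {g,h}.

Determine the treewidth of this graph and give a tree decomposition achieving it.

Treewidth 2.
One optimal decomposition is:
Bags: B1 = {a, b, h}  B2 = {b, g, h}  B3 = {b, c, h}  B4 = {b, e, h}  B5 = {b, f, g}  B6 = {b, d, g}
Tree: B1–B2, B2–B3, B1–B4, B2–B5, B5–B6

Every bag has size at most 3, so the width is 3 − 1 = 2 and tw(G) ≤ 2. For the lower bound, the 3 vertices {b, d, g} are pairwise adjacent, and any tree decomposition puts a clique entirely inside one bag — forcing width ≥ 2. The upper and lower bounds meet at 2, so that is the treewidth.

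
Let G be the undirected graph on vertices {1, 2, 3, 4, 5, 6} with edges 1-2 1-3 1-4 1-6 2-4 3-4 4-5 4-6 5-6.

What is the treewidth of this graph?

A width-2 tree decomposition is:
Bags: B1 = {1, 4, 6}  B2 = {1, 3, 4}  B3 = {4, 5, 6}  B4 = {1, 2, 4}
Tree: B1–B2, B1–B3, B1–B4
Each bag holds 3 vertices, so the decomposition has width 2, which upper-bounds the treewidth. For the lower bound, the 3 vertices {1, 2, 4} are pairwise adjacent, and any tree decomposition puts a clique entirely inside one bag — forcing width ≥ 2. Combining the bounds, tw(G) = 2.

2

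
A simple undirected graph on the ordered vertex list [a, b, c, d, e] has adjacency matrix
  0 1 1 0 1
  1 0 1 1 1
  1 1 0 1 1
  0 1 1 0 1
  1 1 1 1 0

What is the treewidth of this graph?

A width-3 tree decomposition is:
Bags: B1 = {a, b, c, e}  B2 = {b, c, d, e}
Tree: B1–B2
Every bag has size at most 4, so the width is 4 − 1 = 3 and tw(G) ≤ 3. For the lower bound, the 4 vertices {b, c, d, e} are pairwise adjacent, and any tree decomposition puts a clique entirely inside one bag — forcing width ≥ 3. The upper and lower bounds meet at 3, so that is the treewidth.

3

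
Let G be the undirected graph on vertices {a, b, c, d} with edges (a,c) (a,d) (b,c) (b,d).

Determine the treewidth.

2

A width-2 tree decomposition is:
Bags: B1 = {a, b, d}  B2 = {a, b, c}
Tree: B1–B2
Every bag has size at most 3, so the width is 3 − 1 = 2 and tw(G) ≤ 2. The edges b–d–a–c–b form a cycle, so G is not a tree and its treewidth is at least 2. The upper and lower bounds meet at 2, so that is the treewidth.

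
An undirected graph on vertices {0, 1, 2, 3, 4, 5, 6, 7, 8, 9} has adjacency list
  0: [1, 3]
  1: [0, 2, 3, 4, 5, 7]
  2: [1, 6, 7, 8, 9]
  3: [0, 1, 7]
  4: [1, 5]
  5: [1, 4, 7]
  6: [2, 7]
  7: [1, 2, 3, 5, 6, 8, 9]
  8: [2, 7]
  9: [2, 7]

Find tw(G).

A width-2 tree decomposition is:
Bags: B1 = {1, 2, 7}  B2 = {1, 5, 7}  B3 = {1, 4, 5}  B4 = {2, 6, 7}  B5 = {2, 7, 9}  B6 = {1, 3, 7}  B7 = {2, 7, 8}  B8 = {0, 1, 3}
Tree: B1–B2, B2–B3, B1–B4, B1–B5, B1–B6, B5–B7, B6–B8
Every bag has size at most 3, so the width is 3 − 1 = 2 and tw(G) ≤ 2. For the lower bound, the 3 vertices {0, 1, 3} are pairwise adjacent, and any tree decomposition puts a clique entirely inside one bag — forcing width ≥ 2. Hence tw(G) = 2 exactly.

2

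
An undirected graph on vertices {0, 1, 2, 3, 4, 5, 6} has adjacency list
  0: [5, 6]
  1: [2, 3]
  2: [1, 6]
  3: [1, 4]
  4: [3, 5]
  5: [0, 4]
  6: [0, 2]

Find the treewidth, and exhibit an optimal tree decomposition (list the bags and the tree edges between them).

The largest bag has 3 vertices, giving width 2; this decomposition certifies tw(G) ≤ 2. Since 1–2–6–0–5–4–3–1 is a cycle in G, G is not acyclic. Forests are exactly the graphs of treewidth ≤ 1, so tw(G) ≥ 2. Combining the bounds, tw(G) = 2.

Treewidth 2.
Bags: B1 = {1, 2, 6}  B2 = {0, 1, 6}  B3 = {0, 1, 5}  B4 = {1, 4, 5}  B5 = {1, 3, 4}
Tree: B1–B2, B2–B3, B3–B4, B4–B5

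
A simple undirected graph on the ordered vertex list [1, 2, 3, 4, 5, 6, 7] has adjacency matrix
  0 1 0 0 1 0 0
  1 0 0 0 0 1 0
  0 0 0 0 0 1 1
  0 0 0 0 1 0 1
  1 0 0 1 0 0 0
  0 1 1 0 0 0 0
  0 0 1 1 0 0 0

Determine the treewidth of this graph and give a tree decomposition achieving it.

Treewidth 2.
Bags: B1 = {4, 5, 7}  B2 = {3, 5, 7}  B3 = {3, 5, 6}  B4 = {2, 5, 6}  B5 = {1, 2, 5}
Tree: B1–B2, B2–B3, B3–B4, B4–B5

Every bag has size at most 3, so the width is 3 − 1 = 2 and tw(G) ≤ 2. For the lower bound, G contains the cycle 5–4–7–3–6–2–1–5, so G is not a forest; only forests have treewidth ≤ 1, hence tw(G) ≥ 2. Combining the bounds, tw(G) = 2.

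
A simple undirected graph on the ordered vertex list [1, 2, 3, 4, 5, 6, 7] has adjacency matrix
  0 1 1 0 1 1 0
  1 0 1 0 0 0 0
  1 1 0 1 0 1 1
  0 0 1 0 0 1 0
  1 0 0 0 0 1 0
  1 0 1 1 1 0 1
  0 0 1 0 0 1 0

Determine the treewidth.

A width-2 tree decomposition is:
Bags: B1 = {1, 3, 6}  B2 = {1, 5, 6}  B3 = {1, 2, 3}  B4 = {3, 6, 7}  B5 = {3, 4, 6}
Tree: B1–B2, B1–B3, B1–B4, B4–B5
Each bag holds 3 vertices, so the decomposition has width 2, which upper-bounds the treewidth. Conversely, {1, 2, 3} is a clique of size 3, and the vertices of any clique must share a bag in every tree decomposition; so some bag has ≥ 3 vertices and tw(G) ≥ 2. Combining the bounds, tw(G) = 2.

2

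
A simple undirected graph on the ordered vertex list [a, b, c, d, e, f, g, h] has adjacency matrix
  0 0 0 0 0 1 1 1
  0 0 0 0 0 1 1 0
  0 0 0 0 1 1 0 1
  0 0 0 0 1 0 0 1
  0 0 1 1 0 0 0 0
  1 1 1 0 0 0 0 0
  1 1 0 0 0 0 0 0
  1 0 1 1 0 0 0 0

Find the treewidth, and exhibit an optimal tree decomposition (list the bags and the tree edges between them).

Treewidth 2.
One optimal decomposition is:
Bags: B1 = {c, d, e}  B2 = {c, d, h}  B3 = {c, f, h}  B4 = {a, f, h}  B5 = {a, b, f}  B6 = {a, b, g}
Tree: B1–B2, B2–B3, B3–B4, B4–B5, B5–B6

Each bag holds 3 vertices, so the decomposition has width 2, which upper-bounds the treewidth. Since e–d–h–c–e is a cycle in G, G is not acyclic. Forests are exactly the graphs of treewidth ≤ 1, so tw(G) ≥ 2. Therefore the treewidth is 2.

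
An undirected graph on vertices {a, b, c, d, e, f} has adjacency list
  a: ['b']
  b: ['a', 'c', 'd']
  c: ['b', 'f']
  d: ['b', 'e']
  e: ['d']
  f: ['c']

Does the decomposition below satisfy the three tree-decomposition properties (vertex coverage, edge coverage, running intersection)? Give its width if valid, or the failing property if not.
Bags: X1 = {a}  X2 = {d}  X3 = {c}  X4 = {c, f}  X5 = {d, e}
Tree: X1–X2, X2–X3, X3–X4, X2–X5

A tree decomposition must satisfy three properties: every vertex lies in some bag; for every edge, both endpoints lie together in some bag; and for every vertex, the bags containing it form a connected subtree. Here vertex b appears in no bag, so the decomposition is invalid.

No — vertex b appears in no bag.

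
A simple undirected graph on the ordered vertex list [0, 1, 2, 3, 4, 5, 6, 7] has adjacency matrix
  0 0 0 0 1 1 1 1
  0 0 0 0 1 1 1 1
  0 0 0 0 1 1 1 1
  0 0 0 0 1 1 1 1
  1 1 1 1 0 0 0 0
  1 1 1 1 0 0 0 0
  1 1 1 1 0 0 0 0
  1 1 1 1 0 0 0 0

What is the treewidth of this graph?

A width-4 tree decomposition is:
Bags: B1 = {0, 1, 2, 3, 7}  B2 = {0, 1, 2, 3, 5}  B3 = {0, 1, 2, 3, 6}  B4 = {0, 1, 2, 3, 4}
Tree: B1–B2, B2–B3, B3–B4
Each bag holds 5 vertices, so the decomposition has width 4, which upper-bounds the treewidth. For the lower bound: the 5 vertex sets {3,7}, {0,5}, {1,6}, {2}, {4} are disjoint, each induces a connected subgraph, and every pair is joined by at least one edge of G. Contracting each set to a single vertex therefore yields K_{5} as a minor, and since treewidth is minor-monotone, tw(G) ≥ tw(K_{5}) = 4. The upper and lower bounds meet at 4, so that is the treewidth.

4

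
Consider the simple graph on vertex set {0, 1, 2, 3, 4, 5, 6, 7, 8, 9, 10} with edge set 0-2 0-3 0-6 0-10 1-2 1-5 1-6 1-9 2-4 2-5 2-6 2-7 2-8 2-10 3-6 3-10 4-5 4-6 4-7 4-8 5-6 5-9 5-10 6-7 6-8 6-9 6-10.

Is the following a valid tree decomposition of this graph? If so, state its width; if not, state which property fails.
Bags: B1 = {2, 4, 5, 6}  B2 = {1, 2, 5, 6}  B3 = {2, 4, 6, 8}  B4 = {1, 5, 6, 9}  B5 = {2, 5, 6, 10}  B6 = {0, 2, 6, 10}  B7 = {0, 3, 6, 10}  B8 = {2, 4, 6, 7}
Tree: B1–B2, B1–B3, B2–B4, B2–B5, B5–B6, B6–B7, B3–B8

Yes; width 3.

Checking the three conditions: (i) the bags cover all of {0, 1, 2, 3, 4, 5, 6, 7, 8, 9, 10}; (ii) for each edge, some bag contains both endpoints; (iii) the bags containing any fixed vertex form a subtree. All hold, so the decomposition is valid with width 4 − 1 = 3.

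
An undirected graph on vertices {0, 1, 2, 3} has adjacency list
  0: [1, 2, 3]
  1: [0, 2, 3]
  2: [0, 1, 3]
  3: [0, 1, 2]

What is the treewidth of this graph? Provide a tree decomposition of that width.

With just one bag of size 4, the width is 4 − 1 = 3, so tw(G) ≤ 3. On the other hand G contains the 4-clique {0, 1, 2, 3}. A clique must lie in a single bag of any decomposition, so no decomposition can have width below 3. Combining the bounds, tw(G) = 3.

Treewidth 3.
Bags: B1 = {0, 1, 2, 3}
Tree: (single bag)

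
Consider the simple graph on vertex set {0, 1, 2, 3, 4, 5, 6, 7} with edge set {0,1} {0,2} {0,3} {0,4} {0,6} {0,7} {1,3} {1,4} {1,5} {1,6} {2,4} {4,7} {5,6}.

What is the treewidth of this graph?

A width-2 tree decomposition is:
Bags: B1 = {0, 1, 6}  B2 = {0, 1, 4}  B3 = {0, 4, 7}  B4 = {0, 2, 4}  B5 = {1, 5, 6}  B6 = {0, 1, 3}
Tree: B1–B2, B2–B3, B2–B4, B1–B5, B2–B6
Each bag holds 3 vertices, so the decomposition has width 2, which upper-bounds the treewidth. Conversely, {0, 1, 3} is a clique of size 3, and the vertices of any clique must share a bag in every tree decomposition; so some bag has ≥ 3 vertices and tw(G) ≥ 2. Combining the bounds, tw(G) = 2.

2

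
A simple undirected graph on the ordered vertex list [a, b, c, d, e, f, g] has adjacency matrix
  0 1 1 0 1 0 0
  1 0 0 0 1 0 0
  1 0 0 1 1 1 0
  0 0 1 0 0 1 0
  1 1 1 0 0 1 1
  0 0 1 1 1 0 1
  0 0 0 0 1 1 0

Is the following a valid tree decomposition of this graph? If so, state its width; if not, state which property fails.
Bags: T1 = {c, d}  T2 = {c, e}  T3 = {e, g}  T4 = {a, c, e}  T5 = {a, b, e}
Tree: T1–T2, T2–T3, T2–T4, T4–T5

A tree decomposition must satisfy three properties: every vertex lies in some bag; for every edge, both endpoints lie together in some bag; and for every vertex, the bags containing it form a connected subtree. Here vertex f appears in no bag, so the decomposition is invalid.

No — vertex f appears in no bag.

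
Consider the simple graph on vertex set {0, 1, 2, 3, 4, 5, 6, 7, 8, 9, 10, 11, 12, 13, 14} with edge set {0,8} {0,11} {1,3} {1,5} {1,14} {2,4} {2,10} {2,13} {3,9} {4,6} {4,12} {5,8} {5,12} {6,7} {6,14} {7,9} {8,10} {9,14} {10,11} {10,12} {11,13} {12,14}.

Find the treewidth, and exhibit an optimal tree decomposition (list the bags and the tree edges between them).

Every bag has size at most 4, so the width is 4 − 1 = 3 and tw(G) ≤ 3. For the lower bound: the 4 vertex sets {3,7,9}, {1}, {14}, {4,5,6,12} are disjoint, each induces a connected subgraph, and every pair is joined by at least one edge of G. Contracting each set to a single vertex therefore yields K_{4} as a minor, and since treewidth is minor-monotone, tw(G) ≥ tw(K_{4}) = 3. Therefore the treewidth is 3.

Treewidth 3.
One such decomposition:
Bags: B1 = {1, 3, 7, 9}  B2 = {1, 7, 9, 14}  B3 = {1, 6, 7, 14}  B4 = {1, 5, 6, 14}  B5 = {5, 6, 12, 14}  B6 = {4, 5, 6, 12}  B7 = {4, 5, 8, 12}  B8 = {4, 8, 10, 12}  B9 = {2, 4, 8, 10}  B10 = {0, 2, 8, 10}  B11 = {0, 2, 10, 11}  B12 = {0, 2, 11, 13}
Tree: B1–B2, B2–B3, B3–B4, B4–B5, B5–B6, B6–B7, B7–B8, B8–B9, B9–B10, B10–B11, B11–B12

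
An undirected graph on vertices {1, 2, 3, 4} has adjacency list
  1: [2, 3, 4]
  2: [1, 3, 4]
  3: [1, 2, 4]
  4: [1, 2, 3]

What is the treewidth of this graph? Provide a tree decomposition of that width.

A single bag containing all 4 vertices is trivially a valid decomposition of width 3. On the other hand G contains the 4-clique {1, 2, 3, 4}. A clique must lie in a single bag of any decomposition, so no decomposition can have width below 3. Hence tw(G) = 3 exactly.

Treewidth 3.
Bags: B1 = {1, 2, 3, 4}
Tree: (single bag)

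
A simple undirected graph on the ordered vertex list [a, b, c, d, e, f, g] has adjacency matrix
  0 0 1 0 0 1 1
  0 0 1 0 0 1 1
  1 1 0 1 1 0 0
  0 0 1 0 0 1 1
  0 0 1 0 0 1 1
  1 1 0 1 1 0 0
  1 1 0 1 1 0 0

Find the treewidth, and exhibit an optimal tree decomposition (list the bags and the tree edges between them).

Treewidth 3.
One optimal decomposition is:
Bags: B1 = {c, d, f, g}  B2 = {a, c, f, g}  B3 = {c, e, f, g}  B4 = {b, c, f, g}
Tree: B1–B2, B2–B3, B3–B4

Each bag holds 4 vertices, so the decomposition has width 3, which upper-bounds the treewidth. For the lower bound: the 4 vertex sets {d,f}, {a,c}, {g}, {e} are disjoint, each induces a connected subgraph, and every pair is joined by at least one edge of G. Contracting each set to a single vertex therefore yields K_{4} as a minor, and since treewidth is minor-monotone, tw(G) ≥ tw(K_{4}) = 3. The upper and lower bounds meet at 3, so that is the treewidth.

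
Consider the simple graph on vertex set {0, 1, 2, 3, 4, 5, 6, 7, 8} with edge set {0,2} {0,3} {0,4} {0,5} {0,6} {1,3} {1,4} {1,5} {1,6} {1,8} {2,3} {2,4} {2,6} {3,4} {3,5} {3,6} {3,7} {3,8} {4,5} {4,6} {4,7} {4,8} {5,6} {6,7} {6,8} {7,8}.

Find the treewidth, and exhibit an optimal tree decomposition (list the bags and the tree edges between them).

Every bag has size at most 5, so the width is 5 − 1 = 4 and tw(G) ≤ 4. On the other hand G contains the 5-clique {0, 2, 3, 4, 6}. A clique must lie in a single bag of any decomposition, so no decomposition can have width below 4. Combining the bounds, tw(G) = 4.

Treewidth 4.
Bags: B1 = {0, 3, 4, 5, 6}  B2 = {1, 3, 4, 5, 6}  B3 = {1, 3, 4, 6, 8}  B4 = {3, 4, 6, 7, 8}  B5 = {0, 2, 3, 4, 6}
Tree: B1–B2, B2–B3, B3–B4, B1–B5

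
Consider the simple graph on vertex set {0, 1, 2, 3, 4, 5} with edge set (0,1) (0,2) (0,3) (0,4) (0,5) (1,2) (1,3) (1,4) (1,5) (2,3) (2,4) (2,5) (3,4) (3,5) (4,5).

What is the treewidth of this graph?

5

A width-5 tree decomposition is:
Bags: B1 = {0, 1, 2, 3, 4, 5}
Tree: (single bag)
With just one bag of size 6, the width is 6 − 1 = 5, so tw(G) ≤ 5. For the lower bound, the 6 vertices {0, 1, 2, 3, 4, 5} are pairwise adjacent, and any tree decomposition puts a clique entirely inside one bag — forcing width ≥ 5. Combining the bounds, tw(G) = 5.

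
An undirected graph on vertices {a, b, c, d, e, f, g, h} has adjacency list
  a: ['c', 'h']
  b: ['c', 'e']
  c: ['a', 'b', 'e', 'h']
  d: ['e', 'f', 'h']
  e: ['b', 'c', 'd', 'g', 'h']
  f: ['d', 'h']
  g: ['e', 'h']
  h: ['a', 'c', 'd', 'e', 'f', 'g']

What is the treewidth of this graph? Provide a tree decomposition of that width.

Treewidth 2.
One such decomposition:
Bags: B1 = {c, e, h}  B2 = {d, e, h}  B3 = {a, c, h}  B4 = {e, g, h}  B5 = {b, c, e}  B6 = {d, f, h}
Tree: B1–B2, B1–B3, B2–B4, B1–B5, B2–B6

Every bag has size at most 3, so the width is 3 − 1 = 2 and tw(G) ≤ 2. On the other hand G contains the 3-clique {a, c, h}. A clique must lie in a single bag of any decomposition, so no decomposition can have width below 2. Therefore the treewidth is 2.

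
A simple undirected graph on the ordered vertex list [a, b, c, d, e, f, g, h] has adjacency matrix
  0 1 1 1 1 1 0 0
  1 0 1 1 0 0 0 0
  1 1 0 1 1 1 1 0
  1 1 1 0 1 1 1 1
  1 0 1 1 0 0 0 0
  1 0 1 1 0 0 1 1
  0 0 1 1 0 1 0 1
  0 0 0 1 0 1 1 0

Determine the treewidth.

A width-3 tree decomposition is:
Bags: B1 = {c, d, f, g}  B2 = {a, c, d, f}  B3 = {d, f, g, h}  B4 = {a, c, d, e}  B5 = {a, b, c, d}
Tree: B1–B2, B1–B3, B2–B4, B2–B5
Every bag has size at most 4, so the width is 4 − 1 = 3 and tw(G) ≤ 3. For the lower bound, the 4 vertices {d, f, g, h} are pairwise adjacent, and any tree decomposition puts a clique entirely inside one bag — forcing width ≥ 3. Combining the bounds, tw(G) = 3.

3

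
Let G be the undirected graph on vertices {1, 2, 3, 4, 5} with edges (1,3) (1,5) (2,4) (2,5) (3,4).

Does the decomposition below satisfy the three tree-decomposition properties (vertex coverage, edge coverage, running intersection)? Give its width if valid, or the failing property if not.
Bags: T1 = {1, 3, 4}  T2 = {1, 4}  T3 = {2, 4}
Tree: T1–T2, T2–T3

A tree decomposition must satisfy three properties: every vertex lies in some bag; for every edge, both endpoints lie together in some bag; and for every vertex, the bags containing it form a connected subtree. Here vertex 5 appears in no bag, so the decomposition is invalid.

No — vertex 5 appears in no bag.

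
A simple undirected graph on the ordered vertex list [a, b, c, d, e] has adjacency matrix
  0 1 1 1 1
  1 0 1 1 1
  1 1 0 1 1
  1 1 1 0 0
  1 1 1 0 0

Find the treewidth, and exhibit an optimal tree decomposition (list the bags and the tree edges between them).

Treewidth 3.
Bags: B1 = {a, b, c, e}  B2 = {a, b, c, d}
Tree: B1–B2

The largest bag has 4 vertices, giving width 3; this decomposition certifies tw(G) ≤ 3. Conversely, {a, b, c, d} is a clique of size 4, and the vertices of any clique must share a bag in every tree decomposition; so some bag has ≥ 4 vertices and tw(G) ≥ 3. The upper and lower bounds meet at 3, so that is the treewidth.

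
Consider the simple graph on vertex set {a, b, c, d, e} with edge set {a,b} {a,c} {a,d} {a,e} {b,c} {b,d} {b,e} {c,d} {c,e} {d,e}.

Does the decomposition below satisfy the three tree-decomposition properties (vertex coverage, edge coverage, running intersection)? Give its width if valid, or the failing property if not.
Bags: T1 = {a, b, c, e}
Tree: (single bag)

A tree decomposition must satisfy three properties: every vertex lies in some bag; for every edge, both endpoints lie together in some bag; and for every vertex, the bags containing it form a connected subtree. Here vertex d appears in no bag, so the decomposition is invalid.

No — vertex d appears in no bag.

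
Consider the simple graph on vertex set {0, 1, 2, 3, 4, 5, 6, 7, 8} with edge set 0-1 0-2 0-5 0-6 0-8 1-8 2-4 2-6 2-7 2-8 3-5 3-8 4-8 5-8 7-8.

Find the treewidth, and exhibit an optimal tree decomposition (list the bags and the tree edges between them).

Every bag has size at most 3, so the width is 3 − 1 = 2 and tw(G) ≤ 2. On the other hand G contains the 3-clique {0, 1, 8}. A clique must lie in a single bag of any decomposition, so no decomposition can have width below 2. Combining the bounds, tw(G) = 2.

Treewidth 2.
One optimal decomposition is:
Bags: B1 = {0, 2, 8}  B2 = {0, 5, 8}  B3 = {3, 5, 8}  B4 = {2, 7, 8}  B5 = {0, 1, 8}  B6 = {2, 4, 8}  B7 = {0, 2, 6}
Tree: B1–B2, B2–B3, B1–B4, B2–B5, B4–B6, B1–B7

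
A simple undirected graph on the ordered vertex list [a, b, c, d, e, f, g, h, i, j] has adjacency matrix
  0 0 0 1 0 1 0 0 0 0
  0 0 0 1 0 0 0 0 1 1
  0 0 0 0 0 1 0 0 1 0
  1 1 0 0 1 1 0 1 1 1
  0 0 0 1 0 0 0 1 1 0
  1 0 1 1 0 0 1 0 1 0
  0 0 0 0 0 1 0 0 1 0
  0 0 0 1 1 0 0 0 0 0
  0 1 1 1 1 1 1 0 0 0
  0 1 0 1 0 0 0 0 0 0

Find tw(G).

2

A width-2 tree decomposition is:
Bags: B1 = {d, e, i}  B2 = {d, e, h}  B3 = {d, f, i}  B4 = {c, f, i}  B5 = {f, g, i}  B6 = {a, d, f}  B7 = {b, d, i}  B8 = {b, d, j}
Tree: B1–B2, B1–B3, B3–B4, B4–B5, B3–B6, B3–B7, B7–B8
Every bag has size at most 3, so the width is 3 − 1 = 2 and tw(G) ≤ 2. Conversely, {b, d, j} is a clique of size 3, and the vertices of any clique must share a bag in every tree decomposition; so some bag has ≥ 3 vertices and tw(G) ≥ 2. Combining the bounds, tw(G) = 2.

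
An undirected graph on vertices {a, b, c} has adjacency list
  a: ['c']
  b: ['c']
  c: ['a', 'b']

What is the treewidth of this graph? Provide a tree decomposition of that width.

Every bag has size at most 2, so the width is 2 − 1 = 1 and tw(G) ≤ 1. Any graph with an edge has treewidth ≥ 1, and G has the edge b–c. The upper and lower bounds meet at 1, so that is the treewidth.

Treewidth 1.
One optimal decomposition is:
Bags: B1 = {b, c}  B2 = {a, c}
Tree: B1–B2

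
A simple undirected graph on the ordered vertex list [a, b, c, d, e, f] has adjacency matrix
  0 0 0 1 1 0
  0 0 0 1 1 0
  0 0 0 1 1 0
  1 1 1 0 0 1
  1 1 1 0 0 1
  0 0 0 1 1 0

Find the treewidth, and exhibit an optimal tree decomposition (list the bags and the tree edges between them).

Treewidth 2.
One such decomposition:
Bags: B1 = {b, d, e}  B2 = {d, e, f}  B3 = {c, d, e}  B4 = {a, d, e}
Tree: B1–B2, B2–B3, B3–B4

Every bag has size at most 3, so the width is 3 − 1 = 2 and tw(G) ≤ 2. Since b–e–f–d–b is a cycle in G, G is not acyclic. Forests are exactly the graphs of treewidth ≤ 1, so tw(G) ≥ 2. The upper and lower bounds meet at 2, so that is the treewidth.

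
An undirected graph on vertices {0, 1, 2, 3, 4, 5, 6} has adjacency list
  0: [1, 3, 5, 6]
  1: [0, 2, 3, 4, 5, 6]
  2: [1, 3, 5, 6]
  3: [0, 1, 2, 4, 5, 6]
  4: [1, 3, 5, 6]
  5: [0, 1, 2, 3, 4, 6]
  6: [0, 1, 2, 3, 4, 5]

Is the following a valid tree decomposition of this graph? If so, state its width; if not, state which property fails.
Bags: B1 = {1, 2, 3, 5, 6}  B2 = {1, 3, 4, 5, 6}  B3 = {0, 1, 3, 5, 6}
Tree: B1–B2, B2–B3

Yes; width 4.

Every vertex of G appears in some bag (union = {0, 1, 2, 3, 4, 5, 6}); every edge is covered by a bag; and for each vertex v the set of bags containing v is connected in the bag tree. The decomposition is therefore valid. The largest bag has 5 vertices, so the width is 4.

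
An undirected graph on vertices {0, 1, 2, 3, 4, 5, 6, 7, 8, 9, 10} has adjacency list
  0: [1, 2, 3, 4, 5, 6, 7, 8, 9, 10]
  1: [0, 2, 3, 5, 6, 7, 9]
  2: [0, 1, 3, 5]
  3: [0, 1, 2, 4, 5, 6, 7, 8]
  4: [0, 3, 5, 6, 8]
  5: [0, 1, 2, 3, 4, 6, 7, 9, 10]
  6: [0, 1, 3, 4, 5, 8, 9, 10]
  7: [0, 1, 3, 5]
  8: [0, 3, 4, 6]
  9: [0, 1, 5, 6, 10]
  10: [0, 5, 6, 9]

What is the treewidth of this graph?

4

A width-4 tree decomposition is:
Bags: B1 = {0, 5, 6, 9, 10}  B2 = {0, 1, 5, 6, 9}  B3 = {0, 1, 3, 5, 6}  B4 = {0, 3, 4, 5, 6}  B5 = {0, 3, 4, 6, 8}  B6 = {0, 1, 2, 3, 5}  B7 = {0, 1, 3, 5, 7}
Tree: B1–B2, B2–B3, B3–B4, B4–B5, B3–B6, B3–B7
Every bag has size at most 5, so the width is 5 − 1 = 4 and tw(G) ≤ 4. For the lower bound, the 5 vertices {0, 3, 4, 6, 8} are pairwise adjacent, and any tree decomposition puts a clique entirely inside one bag — forcing width ≥ 4. Hence tw(G) = 4 exactly.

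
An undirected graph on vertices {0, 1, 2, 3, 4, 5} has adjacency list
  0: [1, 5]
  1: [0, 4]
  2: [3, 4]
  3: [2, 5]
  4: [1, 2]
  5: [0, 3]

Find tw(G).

2

A width-2 tree decomposition is:
Bags: B1 = {0, 3, 5}  B2 = {0, 2, 3}  B3 = {0, 2, 4}  B4 = {0, 1, 4}
Tree: B1–B2, B2–B3, B3–B4
Each bag holds 3 vertices, so the decomposition has width 2, which upper-bounds the treewidth. The edges 0–5–3–2–4–1–0 form a cycle, so G is not a tree and its treewidth is at least 2. Combining the bounds, tw(G) = 2.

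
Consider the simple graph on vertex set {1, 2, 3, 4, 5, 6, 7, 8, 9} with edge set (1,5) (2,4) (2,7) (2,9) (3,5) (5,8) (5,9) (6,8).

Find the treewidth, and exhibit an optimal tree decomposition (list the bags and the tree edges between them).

Treewidth 1.
One such decomposition:
Bags: B1 = {5, 9}  B2 = {5, 8}  B3 = {3, 5}  B4 = {2, 9}  B5 = {2, 4}  B6 = {2, 7}  B7 = {6, 8}  B8 = {1, 5}
Tree: B1–B2, B2–B3, B1–B4, B4–B5, B4–B6, B2–B7, B3–B8

Each bag holds 2 vertices, so the decomposition has width 1, which upper-bounds the treewidth. Any graph with an edge has treewidth ≥ 1, and G has the edge 5–9. Combining the bounds, tw(G) = 1.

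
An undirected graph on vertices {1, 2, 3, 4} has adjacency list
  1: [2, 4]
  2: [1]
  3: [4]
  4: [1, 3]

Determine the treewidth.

A width-1 tree decomposition is:
Bags: B1 = {3, 4}  B2 = {1, 4}  B3 = {1, 2}
Tree: B1–B2, B2–B3
The largest bag has 2 vertices, giving width 1; this decomposition certifies tw(G) ≤ 1. Any graph with an edge has treewidth ≥ 1, and G has the edge 3–4. Combining the bounds, tw(G) = 1.

1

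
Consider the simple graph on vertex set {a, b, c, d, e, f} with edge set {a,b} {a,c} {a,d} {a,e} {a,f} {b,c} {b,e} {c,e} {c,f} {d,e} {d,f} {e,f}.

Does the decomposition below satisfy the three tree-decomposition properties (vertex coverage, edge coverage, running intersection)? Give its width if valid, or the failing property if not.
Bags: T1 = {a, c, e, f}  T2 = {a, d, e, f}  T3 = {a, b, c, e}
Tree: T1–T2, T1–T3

Yes; width 3.

Every vertex of G appears in some bag (union = {a, b, c, d, e, f}); every edge is covered by a bag; and for each vertex v the set of bags containing v is connected in the bag tree. The decomposition is therefore valid. The largest bag has 4 vertices, so the width is 3.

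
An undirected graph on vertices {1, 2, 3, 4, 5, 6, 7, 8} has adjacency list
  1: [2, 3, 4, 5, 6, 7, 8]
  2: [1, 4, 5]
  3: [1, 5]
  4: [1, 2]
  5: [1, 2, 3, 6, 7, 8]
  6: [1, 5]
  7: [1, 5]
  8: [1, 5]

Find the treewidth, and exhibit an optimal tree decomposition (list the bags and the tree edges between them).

Every bag has size at most 3, so the width is 3 − 1 = 2 and tw(G) ≤ 2. Conversely, {1, 2, 4} is a clique of size 3, and the vertices of any clique must share a bag in every tree decomposition; so some bag has ≥ 3 vertices and tw(G) ≥ 2. Hence tw(G) = 2 exactly.

Treewidth 2.
One such decomposition:
Bags: B1 = {1, 2, 5}  B2 = {1, 5, 8}  B3 = {1, 3, 5}  B4 = {1, 5, 7}  B5 = {1, 5, 6}  B6 = {1, 2, 4}
Tree: B1–B2, B2–B3, B2–B4, B3–B5, B1–B6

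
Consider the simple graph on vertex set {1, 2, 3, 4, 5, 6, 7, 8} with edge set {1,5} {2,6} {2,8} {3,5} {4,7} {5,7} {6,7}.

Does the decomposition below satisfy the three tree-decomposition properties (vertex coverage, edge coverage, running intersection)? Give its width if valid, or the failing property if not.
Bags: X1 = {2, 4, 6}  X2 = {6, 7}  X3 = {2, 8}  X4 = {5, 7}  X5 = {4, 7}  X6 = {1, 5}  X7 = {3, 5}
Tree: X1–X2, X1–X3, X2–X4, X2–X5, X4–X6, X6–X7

A tree decomposition must satisfy three properties: every vertex lies in some bag; for every edge, both endpoints lie together in some bag; and for every vertex, the bags containing it form a connected subtree. Here bags containing vertex 4 are not connected in the tree, so the decomposition is invalid.

No — bags containing vertex 4 are not connected in the tree.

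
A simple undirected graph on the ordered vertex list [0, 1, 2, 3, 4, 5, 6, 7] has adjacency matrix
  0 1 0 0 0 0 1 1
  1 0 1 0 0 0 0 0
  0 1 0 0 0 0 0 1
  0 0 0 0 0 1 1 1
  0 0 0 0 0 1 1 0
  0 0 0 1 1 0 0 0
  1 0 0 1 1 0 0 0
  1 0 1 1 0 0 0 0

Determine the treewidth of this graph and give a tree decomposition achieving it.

Treewidth 2.
One such decomposition:
Bags: B1 = {1, 2, 7}  B2 = {0, 1, 7}  B3 = {0, 3, 7}  B4 = {0, 3, 6}  B5 = {3, 5, 6}  B6 = {4, 5, 6}
Tree: B1–B2, B2–B3, B3–B4, B4–B5, B5–B6

Each bag holds 3 vertices, so the decomposition has width 2, which upper-bounds the treewidth. Since 2–1–0–7–2 is a cycle in G, G is not acyclic. Forests are exactly the graphs of treewidth ≤ 1, so tw(G) ≥ 2. The upper and lower bounds meet at 2, so that is the treewidth.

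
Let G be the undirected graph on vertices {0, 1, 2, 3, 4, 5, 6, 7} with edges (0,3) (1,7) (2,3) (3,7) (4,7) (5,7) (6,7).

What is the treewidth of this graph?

A width-1 tree decomposition is:
Bags: B1 = {3, 7}  B2 = {1, 7}  B3 = {0, 3}  B4 = {5, 7}  B5 = {4, 7}  B6 = {6, 7}  B7 = {2, 3}
Tree: B1–B2, B1–B3, B2–B4, B4–B5, B1–B6, B3–B7
The largest bag has 2 vertices, giving width 1; this decomposition certifies tw(G) ≤ 1. Any graph with an edge has treewidth ≥ 1, and G has the edge 7–3. Combining the bounds, tw(G) = 1.

1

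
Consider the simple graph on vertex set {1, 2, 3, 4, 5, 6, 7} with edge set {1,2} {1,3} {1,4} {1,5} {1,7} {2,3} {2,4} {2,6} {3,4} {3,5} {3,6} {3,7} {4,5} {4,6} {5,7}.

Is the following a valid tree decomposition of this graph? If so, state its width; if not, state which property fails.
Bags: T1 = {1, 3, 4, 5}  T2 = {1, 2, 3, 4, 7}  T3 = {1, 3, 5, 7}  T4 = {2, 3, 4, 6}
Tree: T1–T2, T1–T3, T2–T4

A tree decomposition must satisfy three properties: every vertex lies in some bag; for every edge, both endpoints lie together in some bag; and for every vertex, the bags containing it form a connected subtree. Here bags containing vertex 7 are not connected in the tree, so the decomposition is invalid.

No — bags containing vertex 7 are not connected in the tree.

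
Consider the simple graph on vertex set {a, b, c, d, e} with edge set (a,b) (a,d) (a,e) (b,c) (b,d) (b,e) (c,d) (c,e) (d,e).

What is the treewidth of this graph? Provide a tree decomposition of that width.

Treewidth 3.
One optimal decomposition is:
Bags: B1 = {b, c, d, e}  B2 = {a, b, d, e}
Tree: B1–B2

The largest bag has 4 vertices, giving width 3; this decomposition certifies tw(G) ≤ 3. Conversely, {b, c, d, e} is a clique of size 4, and the vertices of any clique must share a bag in every tree decomposition; so some bag has ≥ 4 vertices and tw(G) ≥ 3. Hence tw(G) = 3 exactly.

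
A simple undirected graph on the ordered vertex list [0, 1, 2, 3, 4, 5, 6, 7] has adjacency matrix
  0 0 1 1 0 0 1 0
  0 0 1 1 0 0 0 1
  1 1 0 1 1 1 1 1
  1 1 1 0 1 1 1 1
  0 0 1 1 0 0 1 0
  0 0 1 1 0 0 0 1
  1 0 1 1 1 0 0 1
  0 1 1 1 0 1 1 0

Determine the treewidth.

A width-3 tree decomposition is:
Bags: B1 = {2, 3, 5, 7}  B2 = {2, 3, 6, 7}  B3 = {0, 2, 3, 6}  B4 = {1, 2, 3, 7}  B5 = {2, 3, 4, 6}
Tree: B1–B2, B2–B3, B1–B4, B3–B5
Every bag has size at most 4, so the width is 4 − 1 = 3 and tw(G) ≤ 3. Conversely, {1, 2, 3, 7} is a clique of size 4, and the vertices of any clique must share a bag in every tree decomposition; so some bag has ≥ 4 vertices and tw(G) ≥ 3. Hence tw(G) = 3 exactly.

3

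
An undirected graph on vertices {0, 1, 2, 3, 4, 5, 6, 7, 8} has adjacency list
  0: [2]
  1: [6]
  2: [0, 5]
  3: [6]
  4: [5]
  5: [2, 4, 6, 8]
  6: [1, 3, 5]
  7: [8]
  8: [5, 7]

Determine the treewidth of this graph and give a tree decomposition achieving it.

Treewidth 1.
Bags: B1 = {2, 5}  B2 = {5, 6}  B3 = {4, 5}  B4 = {0, 2}  B5 = {3, 6}  B6 = {1, 6}  B7 = {5, 8}  B8 = {7, 8}
Tree: B1–B2, B2–B3, B1–B4, B2–B5, B2–B6, B3–B7, B7–B8

Each bag holds 2 vertices, so the decomposition has width 1, which upper-bounds the treewidth. Since G has at least one edge (e.g. 2–5), it is not an edgeless graph, so tw(G) ≥ 1. The upper and lower bounds meet at 1, so that is the treewidth.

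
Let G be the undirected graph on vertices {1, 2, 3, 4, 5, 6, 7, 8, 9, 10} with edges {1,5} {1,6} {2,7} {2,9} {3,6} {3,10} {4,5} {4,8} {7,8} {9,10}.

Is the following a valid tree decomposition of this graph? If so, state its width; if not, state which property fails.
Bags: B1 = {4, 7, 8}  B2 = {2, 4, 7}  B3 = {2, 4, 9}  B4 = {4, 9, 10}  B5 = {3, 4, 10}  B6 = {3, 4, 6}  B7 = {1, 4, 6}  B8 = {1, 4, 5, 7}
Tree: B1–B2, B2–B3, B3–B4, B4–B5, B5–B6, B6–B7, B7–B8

No — bags containing vertex 7 are not connected in the tree.

A tree decomposition must satisfy three properties: every vertex lies in some bag; for every edge, both endpoints lie together in some bag; and for every vertex, the bags containing it form a connected subtree. Here bags containing vertex 7 are not connected in the tree, so the decomposition is invalid.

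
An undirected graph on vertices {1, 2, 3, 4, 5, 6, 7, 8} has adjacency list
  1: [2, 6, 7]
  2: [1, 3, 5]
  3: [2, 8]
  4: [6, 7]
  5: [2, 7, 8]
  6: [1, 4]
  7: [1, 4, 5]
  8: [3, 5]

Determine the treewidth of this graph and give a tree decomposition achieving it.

Treewidth 2.
Bags: B1 = {3, 5, 8}  B2 = {2, 3, 5}  B3 = {2, 5, 7}  B4 = {1, 2, 7}  B5 = {1, 4, 7}  B6 = {1, 4, 6}
Tree: B1–B2, B2–B3, B3–B4, B4–B5, B5–B6

Every bag has size at most 3, so the width is 3 − 1 = 2 and tw(G) ≤ 2. The edges 8–3–2–5–8 form a cycle, so G is not a tree and its treewidth is at least 2. The upper and lower bounds meet at 2, so that is the treewidth.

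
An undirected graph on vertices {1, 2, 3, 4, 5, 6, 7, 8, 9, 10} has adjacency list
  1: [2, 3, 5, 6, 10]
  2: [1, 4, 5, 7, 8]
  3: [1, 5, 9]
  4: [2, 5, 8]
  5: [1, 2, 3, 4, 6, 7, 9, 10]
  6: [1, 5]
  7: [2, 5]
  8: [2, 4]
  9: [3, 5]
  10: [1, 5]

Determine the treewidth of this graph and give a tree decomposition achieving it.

Treewidth 2.
One such decomposition:
Bags: B1 = {1, 5, 10}  B2 = {1, 3, 5}  B3 = {1, 5, 6}  B4 = {3, 5, 9}  B5 = {1, 2, 5}  B6 = {2, 5, 7}  B7 = {2, 4, 5}  B8 = {2, 4, 8}
Tree: B1–B2, B2–B3, B2–B4, B3–B5, B5–B6, B6–B7, B7–B8

The largest bag has 3 vertices, giving width 2; this decomposition certifies tw(G) ≤ 2. On the other hand G contains the 3-clique {2, 4, 8}. A clique must lie in a single bag of any decomposition, so no decomposition can have width below 2. The upper and lower bounds meet at 2, so that is the treewidth.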